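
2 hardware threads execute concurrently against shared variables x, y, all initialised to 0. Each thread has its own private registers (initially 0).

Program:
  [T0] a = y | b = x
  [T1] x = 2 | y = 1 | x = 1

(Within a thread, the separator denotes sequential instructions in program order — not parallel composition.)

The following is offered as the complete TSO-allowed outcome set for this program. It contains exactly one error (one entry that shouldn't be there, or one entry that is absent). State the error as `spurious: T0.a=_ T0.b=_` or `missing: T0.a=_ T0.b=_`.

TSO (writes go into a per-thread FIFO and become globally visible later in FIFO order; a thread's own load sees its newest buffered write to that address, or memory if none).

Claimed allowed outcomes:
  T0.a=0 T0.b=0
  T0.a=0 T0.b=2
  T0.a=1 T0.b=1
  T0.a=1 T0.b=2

outcome vector order: (T0.a,T0.b)
TSO: 5 outcomes — {0/0, 0/1, 0/2, 1/1, 1/2}
TSO∖claimed = {0/1}

missing: T0.a=0 T0.b=1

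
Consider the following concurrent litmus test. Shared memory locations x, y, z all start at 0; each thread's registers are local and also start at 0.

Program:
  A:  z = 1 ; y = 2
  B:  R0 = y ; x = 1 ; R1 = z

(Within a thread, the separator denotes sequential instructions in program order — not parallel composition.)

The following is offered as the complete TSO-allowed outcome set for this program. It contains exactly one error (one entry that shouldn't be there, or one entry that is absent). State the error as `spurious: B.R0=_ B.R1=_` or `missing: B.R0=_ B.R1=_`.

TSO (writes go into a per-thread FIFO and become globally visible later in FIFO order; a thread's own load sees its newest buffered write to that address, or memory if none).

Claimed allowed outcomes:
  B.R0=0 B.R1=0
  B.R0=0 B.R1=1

missing: B.R0=2 B.R1=1

outcome vector order: (B.R0,B.R1)
TSO: 3 outcomes — {<0 0>, <0 1>, <2 1>}
TSO∖claimed = {<2 1>}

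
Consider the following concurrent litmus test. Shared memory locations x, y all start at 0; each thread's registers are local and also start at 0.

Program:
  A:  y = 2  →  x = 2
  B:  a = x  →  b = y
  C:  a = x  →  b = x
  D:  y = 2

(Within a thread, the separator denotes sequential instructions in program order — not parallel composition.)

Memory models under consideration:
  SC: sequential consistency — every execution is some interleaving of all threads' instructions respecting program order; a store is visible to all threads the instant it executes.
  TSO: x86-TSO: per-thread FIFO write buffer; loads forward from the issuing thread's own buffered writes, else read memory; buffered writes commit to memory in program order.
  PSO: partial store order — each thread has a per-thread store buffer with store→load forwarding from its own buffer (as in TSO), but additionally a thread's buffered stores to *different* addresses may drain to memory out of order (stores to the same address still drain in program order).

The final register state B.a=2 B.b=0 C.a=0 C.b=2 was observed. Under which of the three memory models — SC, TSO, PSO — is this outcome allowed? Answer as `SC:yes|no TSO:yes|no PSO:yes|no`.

outcome vector order: (B.a,B.b,C.a,C.b)
SC: 9 outcomes — {0/0/0/0; 0/0/0/2; 0/0/2/2; 0/2/0/0; 0/2/0/2; 0/2/2/2; 2/2/0/0; 2/2/0/2; 2/2/2/2}
TSO: 9 outcomes — {0/0/0/0; 0/0/0/2; 0/0/2/2; 0/2/0/0; 0/2/0/2; 0/2/2/2; 2/2/0/0; 2/2/0/2; 2/2/2/2}
PSO: 12 outcomes — {0/0/0/0; 0/0/0/2; 0/0/2/2; 0/2/0/0; 0/2/0/2; 0/2/2/2; 2/0/0/0; 2/0/0/2; 2/0/2/2; 2/2/0/0; 2/2/0/2; 2/2/2/2}
target 2/0/0/2 ∈ {PSO}

SC:no TSO:no PSO:yes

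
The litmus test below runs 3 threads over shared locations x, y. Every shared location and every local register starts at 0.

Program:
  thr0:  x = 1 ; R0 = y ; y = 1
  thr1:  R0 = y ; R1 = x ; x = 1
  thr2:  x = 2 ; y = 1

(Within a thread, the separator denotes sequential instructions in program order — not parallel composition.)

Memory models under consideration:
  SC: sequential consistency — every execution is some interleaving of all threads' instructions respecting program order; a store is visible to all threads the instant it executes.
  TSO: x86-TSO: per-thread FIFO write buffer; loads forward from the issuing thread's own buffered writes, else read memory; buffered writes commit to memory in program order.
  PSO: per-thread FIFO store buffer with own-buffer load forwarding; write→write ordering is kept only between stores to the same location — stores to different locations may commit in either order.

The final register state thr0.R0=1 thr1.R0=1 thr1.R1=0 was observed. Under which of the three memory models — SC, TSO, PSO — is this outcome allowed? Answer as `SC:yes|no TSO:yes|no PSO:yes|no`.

SC:no TSO:no PSO:yes

outcome vector order: (thr0.R0,thr1.R0,thr1.R1)
SC (10): 000; 001; 002; 011; 012; 100; 101; 102; 111; 112
TSO (10): 000; 001; 002; 011; 012; 100; 101; 102; 111; 112
PSO (12): 000; 001; 002; 010; 011; 012; 100; 101; 102; 110; 111; 112
target 110 ∈ {PSO}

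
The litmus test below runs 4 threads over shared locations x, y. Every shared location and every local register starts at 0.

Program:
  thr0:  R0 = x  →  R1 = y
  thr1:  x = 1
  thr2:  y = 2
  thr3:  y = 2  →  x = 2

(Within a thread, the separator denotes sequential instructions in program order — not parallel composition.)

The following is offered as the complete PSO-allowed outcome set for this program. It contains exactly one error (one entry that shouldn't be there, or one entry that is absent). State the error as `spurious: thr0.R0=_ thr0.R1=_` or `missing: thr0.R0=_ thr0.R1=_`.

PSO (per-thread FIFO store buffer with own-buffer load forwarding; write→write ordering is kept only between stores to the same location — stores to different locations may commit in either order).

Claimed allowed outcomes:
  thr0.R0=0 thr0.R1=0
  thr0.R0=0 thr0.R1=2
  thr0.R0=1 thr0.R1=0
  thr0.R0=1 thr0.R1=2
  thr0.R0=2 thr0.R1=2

outcome vector order: (thr0.R0,thr0.R1)
PSO: 6 outcomes — {0/0 0/2 1/0 1/2 2/0 2/2}
PSO∖claimed = {2/0}

missing: thr0.R0=2 thr0.R1=0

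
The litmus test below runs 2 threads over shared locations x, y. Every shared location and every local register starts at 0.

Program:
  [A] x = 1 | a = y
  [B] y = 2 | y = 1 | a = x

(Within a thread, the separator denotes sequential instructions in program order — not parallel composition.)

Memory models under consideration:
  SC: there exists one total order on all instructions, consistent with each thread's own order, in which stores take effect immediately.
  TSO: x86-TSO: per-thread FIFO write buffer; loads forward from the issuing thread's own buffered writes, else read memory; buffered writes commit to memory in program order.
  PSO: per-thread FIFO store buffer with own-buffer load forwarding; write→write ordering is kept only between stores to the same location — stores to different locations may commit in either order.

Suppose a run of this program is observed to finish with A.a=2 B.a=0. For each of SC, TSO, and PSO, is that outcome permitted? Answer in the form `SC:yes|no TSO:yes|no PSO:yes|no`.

SC:no TSO:yes PSO:yes

outcome vector order: (A.a,B.a)
[SC] allowed = {(0,1); (1,0); (1,1); (2,1)}
[TSO] allowed = {(0,0); (0,1); (1,0); (1,1); (2,0); (2,1)}
[PSO] allowed = {(0,0); (0,1); (1,0); (1,1); (2,0); (2,1)}
target (2,0) ∈ {TSO,PSO}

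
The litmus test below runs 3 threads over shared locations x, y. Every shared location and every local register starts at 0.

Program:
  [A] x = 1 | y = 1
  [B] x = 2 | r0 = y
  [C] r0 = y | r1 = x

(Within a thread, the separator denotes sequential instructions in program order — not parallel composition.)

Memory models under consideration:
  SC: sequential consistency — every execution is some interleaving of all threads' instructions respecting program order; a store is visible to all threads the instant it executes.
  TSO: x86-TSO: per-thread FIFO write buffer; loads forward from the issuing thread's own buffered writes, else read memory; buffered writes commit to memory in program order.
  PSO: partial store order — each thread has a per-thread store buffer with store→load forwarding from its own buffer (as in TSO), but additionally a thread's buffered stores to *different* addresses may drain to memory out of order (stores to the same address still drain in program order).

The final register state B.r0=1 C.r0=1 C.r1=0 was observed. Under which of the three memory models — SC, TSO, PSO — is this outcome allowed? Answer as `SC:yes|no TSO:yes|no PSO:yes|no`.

outcome vector order: (B.r0,C.r0,C.r1)
[SC] allowed = {(0,0,0); (0,0,1); (0,0,2); (0,1,1); (0,1,2); (1,0,0); (1,0,1); (1,0,2); (1,1,1); (1,1,2)}
[TSO] allowed = {(0,0,0); (0,0,1); (0,0,2); (0,1,1); (0,1,2); (1,0,0); (1,0,1); (1,0,2); (1,1,1); (1,1,2)}
[PSO] allowed = {(0,0,0); (0,0,1); (0,0,2); (0,1,0); (0,1,1); (0,1,2); (1,0,0); (1,0,1); (1,0,2); (1,1,0); (1,1,1); (1,1,2)}
target (1,1,0) ∈ {PSO}

SC:no TSO:no PSO:yes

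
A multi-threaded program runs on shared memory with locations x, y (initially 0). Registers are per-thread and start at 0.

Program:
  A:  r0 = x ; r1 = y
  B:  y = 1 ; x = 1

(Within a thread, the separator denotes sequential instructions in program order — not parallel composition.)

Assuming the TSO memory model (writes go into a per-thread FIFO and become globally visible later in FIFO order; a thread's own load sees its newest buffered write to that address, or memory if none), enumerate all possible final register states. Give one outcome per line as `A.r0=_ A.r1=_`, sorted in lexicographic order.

A.r0=0 A.r1=0
A.r0=0 A.r1=1
A.r0=1 A.r1=1

outcome vector order: (A.r0,A.r1)
|TSO outcomes| = 3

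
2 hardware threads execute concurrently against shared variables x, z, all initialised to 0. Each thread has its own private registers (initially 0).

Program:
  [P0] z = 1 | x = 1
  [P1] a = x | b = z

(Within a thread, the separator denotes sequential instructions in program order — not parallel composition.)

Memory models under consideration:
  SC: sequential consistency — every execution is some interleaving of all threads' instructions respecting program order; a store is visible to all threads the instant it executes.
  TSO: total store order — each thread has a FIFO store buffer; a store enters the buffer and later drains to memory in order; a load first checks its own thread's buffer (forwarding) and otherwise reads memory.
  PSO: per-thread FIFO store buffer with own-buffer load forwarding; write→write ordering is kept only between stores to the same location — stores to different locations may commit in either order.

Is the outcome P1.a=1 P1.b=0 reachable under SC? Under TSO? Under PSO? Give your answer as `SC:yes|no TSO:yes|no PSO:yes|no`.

outcome vector order: (P1.a,P1.b)
SC (3): (0,0); (0,1); (1,1)
TSO (3): (0,0); (0,1); (1,1)
PSO (4): (0,0); (0,1); (1,0); (1,1)
target (1,0) ∈ {PSO}

SC:no TSO:no PSO:yes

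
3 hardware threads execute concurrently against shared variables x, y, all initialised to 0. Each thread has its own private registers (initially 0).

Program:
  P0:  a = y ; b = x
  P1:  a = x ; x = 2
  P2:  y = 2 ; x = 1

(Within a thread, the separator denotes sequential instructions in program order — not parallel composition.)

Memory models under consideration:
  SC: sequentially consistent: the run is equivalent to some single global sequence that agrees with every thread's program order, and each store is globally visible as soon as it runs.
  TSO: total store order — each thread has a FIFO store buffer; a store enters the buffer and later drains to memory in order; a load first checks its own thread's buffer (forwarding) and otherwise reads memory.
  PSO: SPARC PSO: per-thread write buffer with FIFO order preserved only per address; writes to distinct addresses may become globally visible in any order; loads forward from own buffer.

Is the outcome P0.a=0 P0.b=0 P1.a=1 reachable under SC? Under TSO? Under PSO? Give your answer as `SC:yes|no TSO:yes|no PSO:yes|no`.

outcome vector order: (P0.a,P0.b,P1.a)
under SC → (0,0,0) (0,0,1) (0,1,0) (0,1,1) (0,2,0) (0,2,1) (2,0,0) (2,0,1) (2,1,0) (2,1,1) (2,2,0) (2,2,1)
under TSO → (0,0,0) (0,0,1) (0,1,0) (0,1,1) (0,2,0) (0,2,1) (2,0,0) (2,0,1) (2,1,0) (2,1,1) (2,2,0) (2,2,1)
under PSO → (0,0,0) (0,0,1) (0,1,0) (0,1,1) (0,2,0) (0,2,1) (2,0,0) (2,0,1) (2,1,0) (2,1,1) (2,2,0) (2,2,1)
target (0,0,1) ∈ {SC,TSO,PSO}

SC:yes TSO:yes PSO:yes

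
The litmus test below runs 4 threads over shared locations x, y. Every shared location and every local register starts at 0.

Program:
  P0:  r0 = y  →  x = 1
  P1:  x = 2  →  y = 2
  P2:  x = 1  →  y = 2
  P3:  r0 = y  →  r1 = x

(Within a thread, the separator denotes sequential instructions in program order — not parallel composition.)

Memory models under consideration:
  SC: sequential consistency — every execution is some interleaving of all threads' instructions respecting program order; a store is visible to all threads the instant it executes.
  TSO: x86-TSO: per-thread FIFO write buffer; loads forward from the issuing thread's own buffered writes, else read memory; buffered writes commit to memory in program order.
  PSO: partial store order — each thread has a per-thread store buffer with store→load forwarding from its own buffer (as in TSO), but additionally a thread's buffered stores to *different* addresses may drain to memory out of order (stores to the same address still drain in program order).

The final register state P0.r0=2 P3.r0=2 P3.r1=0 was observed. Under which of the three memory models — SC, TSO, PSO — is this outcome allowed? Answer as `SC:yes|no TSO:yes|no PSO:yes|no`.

outcome vector order: (P0.r0,P3.r0,P3.r1)
SC: 10 outcomes — {(0,0,0), (0,0,1), (0,0,2), (0,2,1), (0,2,2), (2,0,0), (2,0,1), (2,0,2), (2,2,1), (2,2,2)}
TSO: 10 outcomes — {(0,0,0), (0,0,1), (0,0,2), (0,2,1), (0,2,2), (2,0,0), (2,0,1), (2,0,2), (2,2,1), (2,2,2)}
PSO: 12 outcomes — {(0,0,0), (0,0,1), (0,0,2), (0,2,0), (0,2,1), (0,2,2), (2,0,0), (2,0,1), (2,0,2), (2,2,0), (2,2,1), (2,2,2)}
target (2,2,0) ∈ {PSO}

SC:no TSO:no PSO:yes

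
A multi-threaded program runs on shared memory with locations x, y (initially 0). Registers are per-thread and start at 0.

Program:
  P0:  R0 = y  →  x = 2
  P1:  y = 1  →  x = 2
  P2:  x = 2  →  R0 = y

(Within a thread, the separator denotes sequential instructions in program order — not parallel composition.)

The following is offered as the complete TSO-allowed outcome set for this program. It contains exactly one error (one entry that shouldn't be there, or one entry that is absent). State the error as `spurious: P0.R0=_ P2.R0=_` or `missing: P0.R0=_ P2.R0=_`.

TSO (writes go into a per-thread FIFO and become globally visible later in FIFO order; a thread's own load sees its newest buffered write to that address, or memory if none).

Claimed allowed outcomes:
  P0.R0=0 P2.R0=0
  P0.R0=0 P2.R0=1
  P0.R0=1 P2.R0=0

missing: P0.R0=1 P2.R0=1

outcome vector order: (P0.R0,P2.R0)
[TSO] allowed = {(0,0); (0,1); (1,0); (1,1)}
TSO∖claimed = {(1,1)}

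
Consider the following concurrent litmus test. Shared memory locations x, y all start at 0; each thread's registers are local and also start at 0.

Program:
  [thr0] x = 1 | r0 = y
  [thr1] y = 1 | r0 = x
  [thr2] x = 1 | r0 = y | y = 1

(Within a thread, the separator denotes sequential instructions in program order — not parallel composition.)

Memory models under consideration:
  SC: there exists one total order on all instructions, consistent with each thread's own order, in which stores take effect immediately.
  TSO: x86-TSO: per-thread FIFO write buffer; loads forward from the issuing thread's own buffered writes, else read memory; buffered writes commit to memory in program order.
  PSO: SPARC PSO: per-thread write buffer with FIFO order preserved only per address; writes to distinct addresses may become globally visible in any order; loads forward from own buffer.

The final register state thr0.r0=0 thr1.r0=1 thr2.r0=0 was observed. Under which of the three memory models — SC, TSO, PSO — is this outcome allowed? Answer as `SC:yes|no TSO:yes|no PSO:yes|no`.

SC:yes TSO:yes PSO:yes

outcome vector order: (thr0.r0,thr1.r0,thr2.r0)
under SC → (0,1,0), (0,1,1), (1,0,1), (1,1,0), (1,1,1)
under TSO → (0,0,0), (0,0,1), (0,1,0), (0,1,1), (1,0,0), (1,0,1), (1,1,0), (1,1,1)
under PSO → (0,0,0), (0,0,1), (0,1,0), (0,1,1), (1,0,0), (1,0,1), (1,1,0), (1,1,1)
target (0,1,0) ∈ {SC,TSO,PSO}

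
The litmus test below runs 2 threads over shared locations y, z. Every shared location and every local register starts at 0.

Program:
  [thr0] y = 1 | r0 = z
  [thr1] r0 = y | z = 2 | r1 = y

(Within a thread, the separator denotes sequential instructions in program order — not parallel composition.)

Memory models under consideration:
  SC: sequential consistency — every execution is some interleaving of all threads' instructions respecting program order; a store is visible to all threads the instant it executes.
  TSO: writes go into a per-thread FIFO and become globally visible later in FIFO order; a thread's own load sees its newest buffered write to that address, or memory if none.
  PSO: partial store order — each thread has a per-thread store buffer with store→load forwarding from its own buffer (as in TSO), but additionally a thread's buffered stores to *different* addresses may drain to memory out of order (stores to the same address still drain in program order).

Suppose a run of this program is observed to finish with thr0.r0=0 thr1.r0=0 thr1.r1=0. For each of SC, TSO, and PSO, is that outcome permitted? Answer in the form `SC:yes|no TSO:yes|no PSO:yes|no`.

outcome vector order: (thr0.r0,thr1.r0,thr1.r1)
under SC → 001, 011, 200, 201, 211
under TSO → 000, 001, 011, 200, 201, 211
under PSO → 000, 001, 011, 200, 201, 211
target 000 ∈ {TSO,PSO}

SC:no TSO:yes PSO:yes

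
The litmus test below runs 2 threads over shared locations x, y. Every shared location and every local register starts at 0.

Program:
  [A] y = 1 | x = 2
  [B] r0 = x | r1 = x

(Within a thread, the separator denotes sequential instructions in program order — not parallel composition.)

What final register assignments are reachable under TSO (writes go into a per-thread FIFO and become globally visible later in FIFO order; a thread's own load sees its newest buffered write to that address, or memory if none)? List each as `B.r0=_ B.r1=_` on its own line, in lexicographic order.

B.r0=0 B.r1=0
B.r0=0 B.r1=2
B.r0=2 B.r1=2

outcome vector order: (B.r0,B.r1)
|TSO outcomes| = 3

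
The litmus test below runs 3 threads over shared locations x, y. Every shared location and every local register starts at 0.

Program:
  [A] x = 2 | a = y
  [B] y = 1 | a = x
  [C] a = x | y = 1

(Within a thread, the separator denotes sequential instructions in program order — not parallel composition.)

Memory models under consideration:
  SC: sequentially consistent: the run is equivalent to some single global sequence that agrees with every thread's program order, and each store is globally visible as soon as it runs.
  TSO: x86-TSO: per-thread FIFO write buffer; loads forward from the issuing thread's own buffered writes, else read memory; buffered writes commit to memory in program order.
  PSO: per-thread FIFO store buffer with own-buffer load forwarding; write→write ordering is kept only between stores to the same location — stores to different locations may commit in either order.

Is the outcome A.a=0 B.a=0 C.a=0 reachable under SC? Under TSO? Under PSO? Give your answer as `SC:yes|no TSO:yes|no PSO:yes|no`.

outcome vector order: (A.a,B.a,C.a)
[SC] allowed = {0/2/0 0/2/2 1/0/0 1/0/2 1/2/0 1/2/2}
[TSO] allowed = {0/0/0 0/0/2 0/2/0 0/2/2 1/0/0 1/0/2 1/2/0 1/2/2}
[PSO] allowed = {0/0/0 0/0/2 0/2/0 0/2/2 1/0/0 1/0/2 1/2/0 1/2/2}
target 0/0/0 ∈ {TSO,PSO}

SC:no TSO:yes PSO:yes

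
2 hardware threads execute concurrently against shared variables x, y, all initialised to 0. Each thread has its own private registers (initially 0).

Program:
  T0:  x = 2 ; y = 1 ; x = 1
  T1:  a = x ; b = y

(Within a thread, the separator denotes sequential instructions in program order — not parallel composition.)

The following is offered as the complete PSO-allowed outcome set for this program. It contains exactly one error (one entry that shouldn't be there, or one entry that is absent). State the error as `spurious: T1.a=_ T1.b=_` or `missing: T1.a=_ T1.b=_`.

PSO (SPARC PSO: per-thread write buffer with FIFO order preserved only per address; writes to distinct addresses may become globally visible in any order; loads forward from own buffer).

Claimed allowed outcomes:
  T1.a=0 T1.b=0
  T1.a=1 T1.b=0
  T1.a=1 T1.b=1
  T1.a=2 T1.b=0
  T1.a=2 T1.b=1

outcome vector order: (T1.a,T1.b)
[PSO] allowed = {<0 0>, <0 1>, <1 0>, <1 1>, <2 0>, <2 1>}
PSO∖claimed = {<0 1>}

missing: T1.a=0 T1.b=1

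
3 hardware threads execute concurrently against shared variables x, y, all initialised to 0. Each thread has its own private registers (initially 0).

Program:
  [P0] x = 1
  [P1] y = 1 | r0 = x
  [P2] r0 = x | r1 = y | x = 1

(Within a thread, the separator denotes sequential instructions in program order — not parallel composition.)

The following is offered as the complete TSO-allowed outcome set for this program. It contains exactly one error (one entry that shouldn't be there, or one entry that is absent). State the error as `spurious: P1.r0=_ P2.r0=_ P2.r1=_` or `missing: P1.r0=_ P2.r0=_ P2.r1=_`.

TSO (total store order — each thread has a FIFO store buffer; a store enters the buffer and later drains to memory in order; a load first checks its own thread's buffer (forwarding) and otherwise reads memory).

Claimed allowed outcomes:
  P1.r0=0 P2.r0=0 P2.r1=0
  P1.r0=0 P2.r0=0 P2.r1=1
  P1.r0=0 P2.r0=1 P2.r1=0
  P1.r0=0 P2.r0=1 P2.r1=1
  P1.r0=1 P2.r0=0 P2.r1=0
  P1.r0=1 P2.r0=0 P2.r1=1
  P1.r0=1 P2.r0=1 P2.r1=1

missing: P1.r0=1 P2.r0=1 P2.r1=0

outcome vector order: (P1.r0,P2.r0,P2.r1)
under TSO → 000 001 010 011 100 101 110 111
TSO∖claimed = {110}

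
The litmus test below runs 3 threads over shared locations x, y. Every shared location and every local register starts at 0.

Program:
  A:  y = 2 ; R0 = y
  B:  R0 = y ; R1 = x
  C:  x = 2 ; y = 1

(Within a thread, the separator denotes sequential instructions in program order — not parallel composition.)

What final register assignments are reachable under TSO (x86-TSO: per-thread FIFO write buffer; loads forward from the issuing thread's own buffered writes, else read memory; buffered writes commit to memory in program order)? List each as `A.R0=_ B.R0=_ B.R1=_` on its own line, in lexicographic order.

A.R0=1 B.R0=0 B.R1=0
A.R0=1 B.R0=0 B.R1=2
A.R0=1 B.R0=1 B.R1=2
A.R0=1 B.R0=2 B.R1=0
A.R0=1 B.R0=2 B.R1=2
A.R0=2 B.R0=0 B.R1=0
A.R0=2 B.R0=0 B.R1=2
A.R0=2 B.R0=1 B.R1=2
A.R0=2 B.R0=2 B.R1=0
A.R0=2 B.R0=2 B.R1=2

outcome vector order: (A.R0,B.R0,B.R1)
|TSO outcomes| = 10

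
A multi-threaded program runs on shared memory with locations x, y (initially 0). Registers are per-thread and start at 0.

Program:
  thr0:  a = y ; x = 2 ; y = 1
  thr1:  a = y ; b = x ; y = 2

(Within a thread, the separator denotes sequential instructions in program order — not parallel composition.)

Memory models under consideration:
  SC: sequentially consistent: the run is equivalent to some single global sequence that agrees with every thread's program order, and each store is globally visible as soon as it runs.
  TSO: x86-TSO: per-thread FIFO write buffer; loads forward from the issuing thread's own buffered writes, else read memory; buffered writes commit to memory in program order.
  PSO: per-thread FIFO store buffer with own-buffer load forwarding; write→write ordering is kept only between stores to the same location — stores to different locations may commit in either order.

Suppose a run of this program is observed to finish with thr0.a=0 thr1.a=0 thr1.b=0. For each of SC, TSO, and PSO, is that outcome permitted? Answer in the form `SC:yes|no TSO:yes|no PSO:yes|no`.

SC:yes TSO:yes PSO:yes

outcome vector order: (thr0.a,thr1.a,thr1.b)
[SC] allowed = {000; 002; 012; 200}
[TSO] allowed = {000; 002; 012; 200}
[PSO] allowed = {000; 002; 010; 012; 200}
target 000 ∈ {SC,TSO,PSO}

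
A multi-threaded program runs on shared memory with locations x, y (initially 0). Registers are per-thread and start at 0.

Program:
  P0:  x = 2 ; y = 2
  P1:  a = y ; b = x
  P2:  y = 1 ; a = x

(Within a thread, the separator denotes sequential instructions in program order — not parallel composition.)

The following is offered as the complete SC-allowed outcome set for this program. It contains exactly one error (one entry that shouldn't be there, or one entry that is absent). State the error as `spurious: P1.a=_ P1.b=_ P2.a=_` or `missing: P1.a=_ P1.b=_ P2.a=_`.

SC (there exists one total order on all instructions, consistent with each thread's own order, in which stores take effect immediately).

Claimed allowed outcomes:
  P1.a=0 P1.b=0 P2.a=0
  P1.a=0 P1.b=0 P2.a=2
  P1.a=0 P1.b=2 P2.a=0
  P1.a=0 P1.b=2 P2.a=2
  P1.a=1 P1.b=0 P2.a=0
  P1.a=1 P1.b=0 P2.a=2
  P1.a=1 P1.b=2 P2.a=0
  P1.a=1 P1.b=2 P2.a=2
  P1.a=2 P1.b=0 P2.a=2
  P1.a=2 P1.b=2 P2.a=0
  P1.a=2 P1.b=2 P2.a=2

spurious: P1.a=2 P1.b=0 P2.a=2

outcome vector order: (P1.a,P1.b,P2.a)
[SC] allowed = {000 002 020 022 100 102 120 122 220 222}
claimed∖SC = {202}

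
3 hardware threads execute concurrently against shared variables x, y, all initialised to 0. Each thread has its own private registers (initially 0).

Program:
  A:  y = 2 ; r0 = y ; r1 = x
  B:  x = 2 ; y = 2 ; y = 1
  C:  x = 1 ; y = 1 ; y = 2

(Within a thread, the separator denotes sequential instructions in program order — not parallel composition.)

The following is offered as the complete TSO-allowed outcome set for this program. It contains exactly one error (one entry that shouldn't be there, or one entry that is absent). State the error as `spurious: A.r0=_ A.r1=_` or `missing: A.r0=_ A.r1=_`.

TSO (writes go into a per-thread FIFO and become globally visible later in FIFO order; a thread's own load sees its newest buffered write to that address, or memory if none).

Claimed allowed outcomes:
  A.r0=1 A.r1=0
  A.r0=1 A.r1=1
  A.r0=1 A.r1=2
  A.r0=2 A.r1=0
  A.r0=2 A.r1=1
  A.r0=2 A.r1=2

spurious: A.r0=1 A.r1=0

outcome vector order: (A.r0,A.r1)
[TSO] allowed = {<1 1> <1 2> <2 0> <2 1> <2 2>}
claimed∖TSO = {<1 0>}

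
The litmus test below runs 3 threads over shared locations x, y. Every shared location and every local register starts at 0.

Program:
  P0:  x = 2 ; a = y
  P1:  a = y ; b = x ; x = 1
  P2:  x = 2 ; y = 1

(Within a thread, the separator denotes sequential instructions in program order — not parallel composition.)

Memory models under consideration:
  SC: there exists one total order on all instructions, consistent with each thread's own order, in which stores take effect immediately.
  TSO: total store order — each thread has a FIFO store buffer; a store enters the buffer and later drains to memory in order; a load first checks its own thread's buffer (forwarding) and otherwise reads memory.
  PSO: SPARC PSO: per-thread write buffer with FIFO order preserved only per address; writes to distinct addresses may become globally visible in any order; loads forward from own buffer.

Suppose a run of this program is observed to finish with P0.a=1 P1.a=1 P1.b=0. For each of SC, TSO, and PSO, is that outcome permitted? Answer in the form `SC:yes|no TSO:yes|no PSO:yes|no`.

outcome vector order: (P0.a,P1.a,P1.b)
SC: 6 outcomes — {<0 0 0>, <0 0 2>, <0 1 2>, <1 0 0>, <1 0 2>, <1 1 2>}
TSO: 6 outcomes — {<0 0 0>, <0 0 2>, <0 1 2>, <1 0 0>, <1 0 2>, <1 1 2>}
PSO: 8 outcomes — {<0 0 0>, <0 0 2>, <0 1 0>, <0 1 2>, <1 0 0>, <1 0 2>, <1 1 0>, <1 1 2>}
target <1 1 0> ∈ {PSO}

SC:no TSO:no PSO:yes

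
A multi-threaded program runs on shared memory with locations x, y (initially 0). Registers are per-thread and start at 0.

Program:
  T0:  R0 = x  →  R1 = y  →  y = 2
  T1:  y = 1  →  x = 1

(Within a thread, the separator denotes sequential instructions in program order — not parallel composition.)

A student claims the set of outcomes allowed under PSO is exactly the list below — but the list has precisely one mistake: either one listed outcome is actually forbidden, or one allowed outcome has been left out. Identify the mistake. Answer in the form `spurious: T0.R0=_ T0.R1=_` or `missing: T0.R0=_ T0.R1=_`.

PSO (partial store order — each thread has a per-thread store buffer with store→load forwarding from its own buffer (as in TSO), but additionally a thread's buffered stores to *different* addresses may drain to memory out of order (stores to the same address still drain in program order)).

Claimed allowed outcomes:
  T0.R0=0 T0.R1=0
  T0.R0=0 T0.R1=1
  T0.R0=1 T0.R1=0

missing: T0.R0=1 T0.R1=1

outcome vector order: (T0.R0,T0.R1)
PSO: 4 outcomes — {<0 0> <0 1> <1 0> <1 1>}
PSO∖claimed = {<1 1>}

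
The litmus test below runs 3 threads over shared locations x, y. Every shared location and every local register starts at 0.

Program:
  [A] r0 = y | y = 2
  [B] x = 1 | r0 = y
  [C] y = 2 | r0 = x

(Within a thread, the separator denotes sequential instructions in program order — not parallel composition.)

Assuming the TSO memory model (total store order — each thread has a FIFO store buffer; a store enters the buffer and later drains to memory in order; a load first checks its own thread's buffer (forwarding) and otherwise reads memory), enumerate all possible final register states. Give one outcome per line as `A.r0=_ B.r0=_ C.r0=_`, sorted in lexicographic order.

outcome vector order: (A.r0,B.r0,C.r0)
|TSO outcomes| = 8

A.r0=0 B.r0=0 C.r0=0
A.r0=0 B.r0=0 C.r0=1
A.r0=0 B.r0=2 C.r0=0
A.r0=0 B.r0=2 C.r0=1
A.r0=2 B.r0=0 C.r0=0
A.r0=2 B.r0=0 C.r0=1
A.r0=2 B.r0=2 C.r0=0
A.r0=2 B.r0=2 C.r0=1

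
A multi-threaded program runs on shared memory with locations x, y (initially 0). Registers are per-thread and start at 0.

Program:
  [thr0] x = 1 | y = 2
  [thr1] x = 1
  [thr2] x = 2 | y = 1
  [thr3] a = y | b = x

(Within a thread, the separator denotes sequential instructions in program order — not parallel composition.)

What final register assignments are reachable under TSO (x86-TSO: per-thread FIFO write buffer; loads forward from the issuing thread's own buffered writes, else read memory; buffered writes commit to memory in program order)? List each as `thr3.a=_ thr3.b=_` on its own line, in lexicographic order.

thr3.a=0 thr3.b=0
thr3.a=0 thr3.b=1
thr3.a=0 thr3.b=2
thr3.a=1 thr3.b=1
thr3.a=1 thr3.b=2
thr3.a=2 thr3.b=1
thr3.a=2 thr3.b=2

outcome vector order: (thr3.a,thr3.b)
|TSO outcomes| = 7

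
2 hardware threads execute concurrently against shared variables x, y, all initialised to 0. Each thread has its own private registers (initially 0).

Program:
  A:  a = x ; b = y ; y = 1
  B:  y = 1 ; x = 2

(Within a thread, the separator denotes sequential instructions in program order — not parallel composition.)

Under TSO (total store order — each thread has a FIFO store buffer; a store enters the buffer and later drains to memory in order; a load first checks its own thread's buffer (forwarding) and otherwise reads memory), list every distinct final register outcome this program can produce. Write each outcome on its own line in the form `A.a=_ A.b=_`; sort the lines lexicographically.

outcome vector order: (A.a,A.b)
|TSO outcomes| = 3

A.a=0 A.b=0
A.a=0 A.b=1
A.a=2 A.b=1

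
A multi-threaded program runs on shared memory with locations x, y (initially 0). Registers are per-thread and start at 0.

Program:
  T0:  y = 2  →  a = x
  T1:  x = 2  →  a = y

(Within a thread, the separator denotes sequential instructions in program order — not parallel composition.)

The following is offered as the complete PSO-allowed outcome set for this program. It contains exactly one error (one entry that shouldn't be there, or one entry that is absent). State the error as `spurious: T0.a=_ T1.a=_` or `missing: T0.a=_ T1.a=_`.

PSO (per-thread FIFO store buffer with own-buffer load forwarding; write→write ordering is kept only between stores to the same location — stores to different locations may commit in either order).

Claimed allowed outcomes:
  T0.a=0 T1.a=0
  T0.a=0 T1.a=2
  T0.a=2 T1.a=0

missing: T0.a=2 T1.a=2

outcome vector order: (T0.a,T1.a)
under PSO → <0 0> <0 2> <2 0> <2 2>
PSO∖claimed = {<2 2>}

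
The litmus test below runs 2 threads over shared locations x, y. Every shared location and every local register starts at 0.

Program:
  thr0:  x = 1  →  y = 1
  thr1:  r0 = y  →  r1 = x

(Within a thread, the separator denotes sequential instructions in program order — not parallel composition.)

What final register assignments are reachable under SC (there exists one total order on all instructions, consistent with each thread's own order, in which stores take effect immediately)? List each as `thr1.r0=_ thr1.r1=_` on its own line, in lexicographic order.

thr1.r0=0 thr1.r1=0
thr1.r0=0 thr1.r1=1
thr1.r0=1 thr1.r1=1

outcome vector order: (thr1.r0,thr1.r1)
|SC outcomes| = 3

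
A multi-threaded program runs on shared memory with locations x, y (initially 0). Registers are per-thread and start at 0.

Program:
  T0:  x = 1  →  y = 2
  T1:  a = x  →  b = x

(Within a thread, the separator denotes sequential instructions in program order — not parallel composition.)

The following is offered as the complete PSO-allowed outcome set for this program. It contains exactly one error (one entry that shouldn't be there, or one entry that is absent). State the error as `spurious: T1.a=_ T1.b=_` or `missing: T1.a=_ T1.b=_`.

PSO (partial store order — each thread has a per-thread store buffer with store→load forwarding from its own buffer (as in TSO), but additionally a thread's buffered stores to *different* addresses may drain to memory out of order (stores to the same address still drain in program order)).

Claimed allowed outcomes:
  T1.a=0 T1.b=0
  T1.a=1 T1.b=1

outcome vector order: (T1.a,T1.b)
PSO: 3 outcomes — {<0 0>; <0 1>; <1 1>}
PSO∖claimed = {<0 1>}

missing: T1.a=0 T1.b=1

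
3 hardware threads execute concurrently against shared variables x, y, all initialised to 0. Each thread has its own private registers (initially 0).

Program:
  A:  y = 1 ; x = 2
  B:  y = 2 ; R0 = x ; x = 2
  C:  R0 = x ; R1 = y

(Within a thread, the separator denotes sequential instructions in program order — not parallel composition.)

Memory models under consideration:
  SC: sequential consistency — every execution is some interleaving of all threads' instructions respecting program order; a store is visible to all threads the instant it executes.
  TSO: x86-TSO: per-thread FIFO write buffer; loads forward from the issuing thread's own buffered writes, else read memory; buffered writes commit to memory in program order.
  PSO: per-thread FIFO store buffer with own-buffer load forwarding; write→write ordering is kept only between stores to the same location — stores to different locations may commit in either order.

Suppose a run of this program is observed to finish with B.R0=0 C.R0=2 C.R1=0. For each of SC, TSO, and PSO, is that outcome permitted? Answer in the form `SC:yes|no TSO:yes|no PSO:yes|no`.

SC:no TSO:no PSO:yes

outcome vector order: (B.R0,C.R0,C.R1)
under SC → (0,0,0); (0,0,1); (0,0,2); (0,2,1); (0,2,2); (2,0,0); (2,0,1); (2,0,2); (2,2,1); (2,2,2)
under TSO → (0,0,0); (0,0,1); (0,0,2); (0,2,1); (0,2,2); (2,0,0); (2,0,1); (2,0,2); (2,2,1); (2,2,2)
under PSO → (0,0,0); (0,0,1); (0,0,2); (0,2,0); (0,2,1); (0,2,2); (2,0,0); (2,0,1); (2,0,2); (2,2,0); (2,2,1); (2,2,2)
target (0,2,0) ∈ {PSO}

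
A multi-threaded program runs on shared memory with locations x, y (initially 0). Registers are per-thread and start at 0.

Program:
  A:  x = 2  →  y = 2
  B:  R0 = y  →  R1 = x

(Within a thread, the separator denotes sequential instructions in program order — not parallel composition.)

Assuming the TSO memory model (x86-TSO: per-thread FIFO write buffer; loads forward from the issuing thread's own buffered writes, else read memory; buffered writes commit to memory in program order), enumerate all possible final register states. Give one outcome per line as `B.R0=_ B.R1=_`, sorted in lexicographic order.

B.R0=0 B.R1=0
B.R0=0 B.R1=2
B.R0=2 B.R1=2

outcome vector order: (B.R0,B.R1)
|TSO outcomes| = 3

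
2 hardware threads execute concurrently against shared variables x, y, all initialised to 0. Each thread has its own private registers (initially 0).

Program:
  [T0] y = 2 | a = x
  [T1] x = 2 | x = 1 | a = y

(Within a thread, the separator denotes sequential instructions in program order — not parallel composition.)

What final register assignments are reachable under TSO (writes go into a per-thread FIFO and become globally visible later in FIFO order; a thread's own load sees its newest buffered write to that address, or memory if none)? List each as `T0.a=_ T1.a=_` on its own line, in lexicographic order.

outcome vector order: (T0.a,T1.a)
|TSO outcomes| = 6

T0.a=0 T1.a=0
T0.a=0 T1.a=2
T0.a=1 T1.a=0
T0.a=1 T1.a=2
T0.a=2 T1.a=0
T0.a=2 T1.a=2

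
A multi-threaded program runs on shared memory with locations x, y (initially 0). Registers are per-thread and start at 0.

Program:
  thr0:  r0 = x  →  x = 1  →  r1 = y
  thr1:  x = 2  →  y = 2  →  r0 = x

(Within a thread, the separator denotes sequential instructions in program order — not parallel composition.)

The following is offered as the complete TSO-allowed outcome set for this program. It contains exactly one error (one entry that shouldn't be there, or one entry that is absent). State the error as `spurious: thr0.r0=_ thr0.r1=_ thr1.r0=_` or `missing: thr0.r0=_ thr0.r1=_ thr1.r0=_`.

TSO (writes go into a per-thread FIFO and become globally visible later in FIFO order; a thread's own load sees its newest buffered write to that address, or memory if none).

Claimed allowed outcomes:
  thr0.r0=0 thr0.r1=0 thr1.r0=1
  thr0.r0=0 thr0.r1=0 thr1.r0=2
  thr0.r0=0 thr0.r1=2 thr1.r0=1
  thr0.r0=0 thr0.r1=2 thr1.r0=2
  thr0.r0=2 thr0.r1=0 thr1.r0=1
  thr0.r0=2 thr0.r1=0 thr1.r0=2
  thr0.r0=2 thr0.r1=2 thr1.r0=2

outcome vector order: (thr0.r0,thr0.r1,thr1.r0)
under TSO → <0 0 1>; <0 0 2>; <0 2 1>; <0 2 2>; <2 0 1>; <2 0 2>; <2 2 1>; <2 2 2>
TSO∖claimed = {<2 2 1>}

missing: thr0.r0=2 thr0.r1=2 thr1.r0=1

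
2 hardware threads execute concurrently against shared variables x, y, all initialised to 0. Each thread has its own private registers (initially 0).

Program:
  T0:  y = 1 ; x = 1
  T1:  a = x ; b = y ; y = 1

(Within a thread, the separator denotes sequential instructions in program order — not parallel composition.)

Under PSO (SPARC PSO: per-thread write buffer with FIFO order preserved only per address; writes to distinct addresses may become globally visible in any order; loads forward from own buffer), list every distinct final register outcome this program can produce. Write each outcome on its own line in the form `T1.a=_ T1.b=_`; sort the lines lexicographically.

outcome vector order: (T1.a,T1.b)
|PSO outcomes| = 4

T1.a=0 T1.b=0
T1.a=0 T1.b=1
T1.a=1 T1.b=0
T1.a=1 T1.b=1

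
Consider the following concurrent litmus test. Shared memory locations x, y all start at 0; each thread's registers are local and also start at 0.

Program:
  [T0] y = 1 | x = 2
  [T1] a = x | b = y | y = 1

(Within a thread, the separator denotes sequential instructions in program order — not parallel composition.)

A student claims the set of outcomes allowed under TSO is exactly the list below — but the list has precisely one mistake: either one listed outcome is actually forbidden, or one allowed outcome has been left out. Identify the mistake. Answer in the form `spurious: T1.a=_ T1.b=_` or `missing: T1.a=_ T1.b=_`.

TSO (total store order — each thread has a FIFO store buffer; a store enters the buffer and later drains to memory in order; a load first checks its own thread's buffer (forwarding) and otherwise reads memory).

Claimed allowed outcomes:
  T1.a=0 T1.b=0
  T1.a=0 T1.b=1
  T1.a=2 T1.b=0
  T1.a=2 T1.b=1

outcome vector order: (T1.a,T1.b)
under TSO → <0 0> <0 1> <2 1>
claimed∖TSO = {<2 0>}

spurious: T1.a=2 T1.b=0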